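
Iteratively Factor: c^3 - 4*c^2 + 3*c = (c - 1)*(c^2 - 3*c) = c*(c - 1)*(c - 3)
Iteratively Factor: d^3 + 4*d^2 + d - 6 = (d + 2)*(d^2 + 2*d - 3) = (d + 2)*(d + 3)*(d - 1)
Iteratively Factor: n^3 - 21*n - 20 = (n - 5)*(n^2 + 5*n + 4) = (n - 5)*(n + 4)*(n + 1)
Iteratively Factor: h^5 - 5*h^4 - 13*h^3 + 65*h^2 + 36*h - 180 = (h + 3)*(h^4 - 8*h^3 + 11*h^2 + 32*h - 60) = (h - 5)*(h + 3)*(h^3 - 3*h^2 - 4*h + 12) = (h - 5)*(h - 3)*(h + 3)*(h^2 - 4) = (h - 5)*(h - 3)*(h - 2)*(h + 3)*(h + 2)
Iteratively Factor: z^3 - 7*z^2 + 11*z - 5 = (z - 5)*(z^2 - 2*z + 1) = (z - 5)*(z - 1)*(z - 1)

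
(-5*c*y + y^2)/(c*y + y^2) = (-5*c + y)/(c + y)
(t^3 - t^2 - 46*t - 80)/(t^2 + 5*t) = t - 6 - 16/t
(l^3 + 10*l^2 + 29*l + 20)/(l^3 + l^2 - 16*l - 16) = (l + 5)/(l - 4)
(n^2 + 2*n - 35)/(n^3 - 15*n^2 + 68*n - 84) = (n^2 + 2*n - 35)/(n^3 - 15*n^2 + 68*n - 84)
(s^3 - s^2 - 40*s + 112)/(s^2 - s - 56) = (s^2 - 8*s + 16)/(s - 8)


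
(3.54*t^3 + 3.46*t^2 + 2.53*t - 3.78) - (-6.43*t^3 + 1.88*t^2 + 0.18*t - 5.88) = 9.97*t^3 + 1.58*t^2 + 2.35*t + 2.1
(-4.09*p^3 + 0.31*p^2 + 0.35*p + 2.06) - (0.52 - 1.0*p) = -4.09*p^3 + 0.31*p^2 + 1.35*p + 1.54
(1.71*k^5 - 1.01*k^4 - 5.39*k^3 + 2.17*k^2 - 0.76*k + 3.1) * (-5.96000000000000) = -10.1916*k^5 + 6.0196*k^4 + 32.1244*k^3 - 12.9332*k^2 + 4.5296*k - 18.476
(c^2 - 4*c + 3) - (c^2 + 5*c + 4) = -9*c - 1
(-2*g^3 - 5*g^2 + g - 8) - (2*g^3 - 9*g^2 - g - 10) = -4*g^3 + 4*g^2 + 2*g + 2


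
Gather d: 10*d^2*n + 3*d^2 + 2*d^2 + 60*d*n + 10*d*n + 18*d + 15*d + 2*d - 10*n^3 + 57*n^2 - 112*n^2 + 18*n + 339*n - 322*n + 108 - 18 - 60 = d^2*(10*n + 5) + d*(70*n + 35) - 10*n^3 - 55*n^2 + 35*n + 30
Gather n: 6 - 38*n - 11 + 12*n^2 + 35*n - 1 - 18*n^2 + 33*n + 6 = -6*n^2 + 30*n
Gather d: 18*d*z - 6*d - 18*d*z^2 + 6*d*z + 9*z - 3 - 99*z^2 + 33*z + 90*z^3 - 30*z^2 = d*(-18*z^2 + 24*z - 6) + 90*z^3 - 129*z^2 + 42*z - 3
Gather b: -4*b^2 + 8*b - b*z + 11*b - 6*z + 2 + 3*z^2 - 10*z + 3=-4*b^2 + b*(19 - z) + 3*z^2 - 16*z + 5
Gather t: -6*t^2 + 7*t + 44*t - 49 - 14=-6*t^2 + 51*t - 63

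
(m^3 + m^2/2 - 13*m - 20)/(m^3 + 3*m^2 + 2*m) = (m^2 - 3*m/2 - 10)/(m*(m + 1))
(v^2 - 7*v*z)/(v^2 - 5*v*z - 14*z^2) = v/(v + 2*z)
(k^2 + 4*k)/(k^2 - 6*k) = (k + 4)/(k - 6)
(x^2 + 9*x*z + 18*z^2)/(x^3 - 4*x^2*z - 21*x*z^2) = (x + 6*z)/(x*(x - 7*z))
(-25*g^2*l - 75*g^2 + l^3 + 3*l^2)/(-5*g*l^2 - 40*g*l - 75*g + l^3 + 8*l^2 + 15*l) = (5*g + l)/(l + 5)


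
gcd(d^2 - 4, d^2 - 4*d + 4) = d - 2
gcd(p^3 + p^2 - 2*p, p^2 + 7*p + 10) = p + 2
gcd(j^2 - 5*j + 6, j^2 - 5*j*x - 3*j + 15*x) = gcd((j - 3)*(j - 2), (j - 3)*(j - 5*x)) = j - 3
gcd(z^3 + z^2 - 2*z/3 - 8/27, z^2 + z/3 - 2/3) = z - 2/3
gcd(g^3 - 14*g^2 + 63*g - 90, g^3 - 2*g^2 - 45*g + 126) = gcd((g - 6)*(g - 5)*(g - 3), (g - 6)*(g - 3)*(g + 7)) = g^2 - 9*g + 18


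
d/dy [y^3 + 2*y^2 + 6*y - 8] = 3*y^2 + 4*y + 6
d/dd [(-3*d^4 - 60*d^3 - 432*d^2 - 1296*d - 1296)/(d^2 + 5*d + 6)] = 3*(-2*d^3 - 27*d^2 - 108*d - 108)/(d^2 + 6*d + 9)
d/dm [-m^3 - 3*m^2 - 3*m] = -3*m^2 - 6*m - 3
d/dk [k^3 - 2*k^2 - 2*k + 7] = 3*k^2 - 4*k - 2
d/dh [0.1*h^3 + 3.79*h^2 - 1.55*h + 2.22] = 0.3*h^2 + 7.58*h - 1.55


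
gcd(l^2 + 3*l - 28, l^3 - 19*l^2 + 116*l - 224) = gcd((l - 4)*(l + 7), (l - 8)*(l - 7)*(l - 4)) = l - 4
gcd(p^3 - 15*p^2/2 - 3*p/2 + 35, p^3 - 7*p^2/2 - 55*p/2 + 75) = p - 5/2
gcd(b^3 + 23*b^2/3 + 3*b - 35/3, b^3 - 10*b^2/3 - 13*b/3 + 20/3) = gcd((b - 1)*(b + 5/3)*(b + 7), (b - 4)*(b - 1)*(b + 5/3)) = b^2 + 2*b/3 - 5/3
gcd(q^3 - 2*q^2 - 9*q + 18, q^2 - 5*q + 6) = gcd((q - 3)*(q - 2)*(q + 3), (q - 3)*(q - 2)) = q^2 - 5*q + 6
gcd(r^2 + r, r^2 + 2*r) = r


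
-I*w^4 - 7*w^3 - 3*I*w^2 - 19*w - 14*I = (w - 7*I)*(w - 2*I)*(w + I)*(-I*w + 1)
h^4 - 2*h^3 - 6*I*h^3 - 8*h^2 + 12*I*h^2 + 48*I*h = h*(h - 4)*(h + 2)*(h - 6*I)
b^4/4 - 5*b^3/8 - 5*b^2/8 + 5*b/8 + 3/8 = (b/2 + 1/4)*(b/2 + 1/2)*(b - 3)*(b - 1)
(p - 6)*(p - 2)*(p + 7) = p^3 - p^2 - 44*p + 84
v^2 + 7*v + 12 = (v + 3)*(v + 4)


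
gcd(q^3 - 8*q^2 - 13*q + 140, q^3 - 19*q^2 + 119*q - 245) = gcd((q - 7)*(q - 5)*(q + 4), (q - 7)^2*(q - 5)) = q^2 - 12*q + 35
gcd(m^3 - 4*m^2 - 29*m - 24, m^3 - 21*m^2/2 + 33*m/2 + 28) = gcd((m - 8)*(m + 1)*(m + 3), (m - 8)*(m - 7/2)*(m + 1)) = m^2 - 7*m - 8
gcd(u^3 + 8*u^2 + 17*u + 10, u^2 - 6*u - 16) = u + 2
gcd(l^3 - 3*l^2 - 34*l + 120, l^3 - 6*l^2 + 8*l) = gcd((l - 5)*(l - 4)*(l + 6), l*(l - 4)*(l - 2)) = l - 4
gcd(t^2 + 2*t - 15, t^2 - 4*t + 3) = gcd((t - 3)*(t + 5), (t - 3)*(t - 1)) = t - 3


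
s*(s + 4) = s^2 + 4*s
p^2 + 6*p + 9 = (p + 3)^2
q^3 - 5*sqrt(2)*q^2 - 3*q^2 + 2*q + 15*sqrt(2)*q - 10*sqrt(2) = (q - 2)*(q - 1)*(q - 5*sqrt(2))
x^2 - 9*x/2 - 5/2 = (x - 5)*(x + 1/2)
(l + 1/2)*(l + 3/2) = l^2 + 2*l + 3/4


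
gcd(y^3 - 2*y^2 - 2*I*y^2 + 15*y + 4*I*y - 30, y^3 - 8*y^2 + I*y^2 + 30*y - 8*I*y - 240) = y - 5*I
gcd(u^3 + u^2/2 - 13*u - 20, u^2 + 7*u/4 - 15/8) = u + 5/2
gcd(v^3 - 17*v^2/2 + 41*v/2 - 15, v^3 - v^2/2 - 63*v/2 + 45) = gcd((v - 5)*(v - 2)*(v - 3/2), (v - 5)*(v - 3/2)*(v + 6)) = v^2 - 13*v/2 + 15/2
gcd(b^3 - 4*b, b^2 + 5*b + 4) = 1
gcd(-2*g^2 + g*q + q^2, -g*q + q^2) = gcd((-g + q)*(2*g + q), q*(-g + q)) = -g + q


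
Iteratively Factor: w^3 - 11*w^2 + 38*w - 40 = (w - 4)*(w^2 - 7*w + 10) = (w - 4)*(w - 2)*(w - 5)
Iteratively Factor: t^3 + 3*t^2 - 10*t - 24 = (t + 4)*(t^2 - t - 6) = (t + 2)*(t + 4)*(t - 3)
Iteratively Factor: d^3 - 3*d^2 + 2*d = (d - 1)*(d^2 - 2*d) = (d - 2)*(d - 1)*(d)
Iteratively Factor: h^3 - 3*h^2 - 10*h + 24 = (h + 3)*(h^2 - 6*h + 8) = (h - 2)*(h + 3)*(h - 4)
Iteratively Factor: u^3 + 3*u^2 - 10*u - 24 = (u - 3)*(u^2 + 6*u + 8) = (u - 3)*(u + 4)*(u + 2)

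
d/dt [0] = 0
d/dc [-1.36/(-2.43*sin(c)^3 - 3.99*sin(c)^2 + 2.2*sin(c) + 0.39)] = (-9.9144*sin(c)^2 - 10.8528*sin(c) + 2.992)*cos(c)/(2.43*sin(c)^3 + 3.99*sin(c)^2 - 2.2*sin(c) - 0.39)^2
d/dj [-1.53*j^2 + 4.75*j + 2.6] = 4.75 - 3.06*j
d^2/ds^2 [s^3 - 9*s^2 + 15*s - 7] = 6*s - 18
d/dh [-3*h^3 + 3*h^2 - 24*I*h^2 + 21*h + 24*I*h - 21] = -9*h^2 + h*(6 - 48*I) + 21 + 24*I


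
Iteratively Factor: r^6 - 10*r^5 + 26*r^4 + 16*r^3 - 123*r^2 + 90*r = (r + 2)*(r^5 - 12*r^4 + 50*r^3 - 84*r^2 + 45*r) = r*(r + 2)*(r^4 - 12*r^3 + 50*r^2 - 84*r + 45) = r*(r - 3)*(r + 2)*(r^3 - 9*r^2 + 23*r - 15) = r*(r - 3)^2*(r + 2)*(r^2 - 6*r + 5) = r*(r - 3)^2*(r - 1)*(r + 2)*(r - 5)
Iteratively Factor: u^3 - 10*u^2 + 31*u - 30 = (u - 2)*(u^2 - 8*u + 15) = (u - 3)*(u - 2)*(u - 5)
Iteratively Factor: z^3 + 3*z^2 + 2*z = (z)*(z^2 + 3*z + 2) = z*(z + 1)*(z + 2)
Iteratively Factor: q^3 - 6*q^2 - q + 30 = (q + 2)*(q^2 - 8*q + 15) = (q - 5)*(q + 2)*(q - 3)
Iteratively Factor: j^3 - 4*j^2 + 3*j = (j - 3)*(j^2 - j) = j*(j - 3)*(j - 1)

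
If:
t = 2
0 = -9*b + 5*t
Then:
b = 10/9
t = 2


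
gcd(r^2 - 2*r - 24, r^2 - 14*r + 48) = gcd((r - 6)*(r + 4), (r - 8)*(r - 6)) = r - 6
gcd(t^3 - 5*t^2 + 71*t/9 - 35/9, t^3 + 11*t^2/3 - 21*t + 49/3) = t^2 - 10*t/3 + 7/3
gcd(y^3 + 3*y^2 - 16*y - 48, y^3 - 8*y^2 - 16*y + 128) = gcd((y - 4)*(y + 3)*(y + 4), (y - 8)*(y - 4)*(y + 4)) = y^2 - 16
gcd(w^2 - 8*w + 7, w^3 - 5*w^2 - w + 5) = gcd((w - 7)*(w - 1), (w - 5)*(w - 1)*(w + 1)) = w - 1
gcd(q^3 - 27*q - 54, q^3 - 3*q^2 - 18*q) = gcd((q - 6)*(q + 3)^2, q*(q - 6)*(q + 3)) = q^2 - 3*q - 18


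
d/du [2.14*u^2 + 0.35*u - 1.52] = 4.28*u + 0.35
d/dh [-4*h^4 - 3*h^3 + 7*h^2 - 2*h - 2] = -16*h^3 - 9*h^2 + 14*h - 2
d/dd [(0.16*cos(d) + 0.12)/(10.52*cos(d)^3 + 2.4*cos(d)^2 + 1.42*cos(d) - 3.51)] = (3.3664*cos(d)^3 + 4.1712*cos(d)^2 + 0.576*cos(d) + 0.732)*sin(d)/(110.6704*cos(d)^6 + 50.496*cos(d)^5 + 35.6368*cos(d)^4 - 67.0344*cos(d)^3 - 14.8316*cos(d)^2 - 9.9684*cos(d) + 12.3201)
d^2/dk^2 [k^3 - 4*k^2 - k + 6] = 6*k - 8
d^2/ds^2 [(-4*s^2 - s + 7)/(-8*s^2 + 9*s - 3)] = 32*(22*s^3 - 102*s^2 + 90*s - 21)/(512*s^6 - 1728*s^5 + 2520*s^4 - 2025*s^3 + 945*s^2 - 243*s + 27)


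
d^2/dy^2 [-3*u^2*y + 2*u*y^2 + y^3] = 4*u + 6*y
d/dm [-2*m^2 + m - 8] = 1 - 4*m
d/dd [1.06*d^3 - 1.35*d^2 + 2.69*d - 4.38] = 3.18*d^2 - 2.7*d + 2.69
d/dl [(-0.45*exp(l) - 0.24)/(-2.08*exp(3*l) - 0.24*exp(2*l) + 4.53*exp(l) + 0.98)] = (-1.872*exp(3*l) - 1.6056*exp(2*l) - 0.1152*exp(l) + 0.6462)*exp(l)/(4.3264*exp(6*l) + 0.9984*exp(5*l) - 18.7872*exp(4*l) - 6.2512*exp(3*l) + 20.0505*exp(2*l) + 8.8788*exp(l) + 0.9604)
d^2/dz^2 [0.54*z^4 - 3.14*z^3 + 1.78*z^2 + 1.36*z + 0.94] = 6.48*z^2 - 18.84*z + 3.56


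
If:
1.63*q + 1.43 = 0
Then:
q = -0.88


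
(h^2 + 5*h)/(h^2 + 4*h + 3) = h*(h + 5)/(h^2 + 4*h + 3)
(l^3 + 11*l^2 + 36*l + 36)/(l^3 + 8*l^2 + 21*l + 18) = (l + 6)/(l + 3)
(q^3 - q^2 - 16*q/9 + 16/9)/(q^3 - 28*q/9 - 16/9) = (3*q^2 - 7*q + 4)/(3*q^2 - 4*q - 4)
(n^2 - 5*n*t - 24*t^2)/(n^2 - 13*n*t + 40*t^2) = (-n - 3*t)/(-n + 5*t)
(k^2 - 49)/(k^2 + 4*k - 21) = (k - 7)/(k - 3)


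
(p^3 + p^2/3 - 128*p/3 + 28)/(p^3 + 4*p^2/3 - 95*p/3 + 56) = (3*p^2 - 20*p + 12)/(3*p^2 - 17*p + 24)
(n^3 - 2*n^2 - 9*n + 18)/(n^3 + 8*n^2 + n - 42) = (n - 3)/(n + 7)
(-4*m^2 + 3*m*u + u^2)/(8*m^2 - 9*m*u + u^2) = (4*m + u)/(-8*m + u)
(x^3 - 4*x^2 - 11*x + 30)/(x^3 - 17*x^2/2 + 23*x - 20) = 2*(x^2 - 2*x - 15)/(2*x^2 - 13*x + 20)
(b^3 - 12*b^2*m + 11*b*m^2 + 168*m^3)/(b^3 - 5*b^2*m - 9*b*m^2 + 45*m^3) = (b^2 - 15*b*m + 56*m^2)/(b^2 - 8*b*m + 15*m^2)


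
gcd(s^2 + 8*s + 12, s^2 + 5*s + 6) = s + 2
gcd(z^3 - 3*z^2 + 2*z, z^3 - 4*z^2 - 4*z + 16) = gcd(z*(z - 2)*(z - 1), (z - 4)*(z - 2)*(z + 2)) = z - 2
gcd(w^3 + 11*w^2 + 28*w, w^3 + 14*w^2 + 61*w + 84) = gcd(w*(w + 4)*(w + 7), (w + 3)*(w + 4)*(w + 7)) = w^2 + 11*w + 28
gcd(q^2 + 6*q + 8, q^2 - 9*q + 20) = 1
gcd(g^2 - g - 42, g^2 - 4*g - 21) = g - 7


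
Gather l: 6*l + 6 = 6*l + 6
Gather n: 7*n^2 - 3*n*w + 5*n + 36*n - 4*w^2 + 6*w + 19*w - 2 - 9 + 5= 7*n^2 + n*(41 - 3*w) - 4*w^2 + 25*w - 6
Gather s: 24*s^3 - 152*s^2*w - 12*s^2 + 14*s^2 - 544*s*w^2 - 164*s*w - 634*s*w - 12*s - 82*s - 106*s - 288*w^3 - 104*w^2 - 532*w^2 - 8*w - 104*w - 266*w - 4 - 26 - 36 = 24*s^3 + s^2*(2 - 152*w) + s*(-544*w^2 - 798*w - 200) - 288*w^3 - 636*w^2 - 378*w - 66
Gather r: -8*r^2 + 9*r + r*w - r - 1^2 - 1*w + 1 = -8*r^2 + r*(w + 8) - w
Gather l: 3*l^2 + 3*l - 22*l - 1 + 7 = 3*l^2 - 19*l + 6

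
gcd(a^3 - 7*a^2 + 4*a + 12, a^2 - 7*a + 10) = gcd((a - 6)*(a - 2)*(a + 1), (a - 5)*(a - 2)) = a - 2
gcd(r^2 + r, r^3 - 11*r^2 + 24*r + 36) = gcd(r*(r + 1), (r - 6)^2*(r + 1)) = r + 1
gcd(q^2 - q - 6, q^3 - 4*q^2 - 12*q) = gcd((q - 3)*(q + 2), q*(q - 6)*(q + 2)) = q + 2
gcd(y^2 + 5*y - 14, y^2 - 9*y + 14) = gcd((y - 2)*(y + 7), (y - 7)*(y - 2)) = y - 2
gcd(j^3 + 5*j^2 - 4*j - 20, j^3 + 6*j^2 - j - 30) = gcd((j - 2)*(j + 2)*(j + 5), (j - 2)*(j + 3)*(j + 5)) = j^2 + 3*j - 10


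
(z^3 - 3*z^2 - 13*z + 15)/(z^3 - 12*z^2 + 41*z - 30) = (z + 3)/(z - 6)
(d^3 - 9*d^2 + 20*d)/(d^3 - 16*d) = (d - 5)/(d + 4)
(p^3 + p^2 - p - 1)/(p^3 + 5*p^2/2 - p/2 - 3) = 2*(p^2 + 2*p + 1)/(2*p^2 + 7*p + 6)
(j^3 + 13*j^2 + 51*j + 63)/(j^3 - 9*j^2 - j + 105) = (j^2 + 10*j + 21)/(j^2 - 12*j + 35)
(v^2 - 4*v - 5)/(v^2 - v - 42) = (-v^2 + 4*v + 5)/(-v^2 + v + 42)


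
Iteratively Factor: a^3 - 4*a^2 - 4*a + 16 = (a - 2)*(a^2 - 2*a - 8) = (a - 4)*(a - 2)*(a + 2)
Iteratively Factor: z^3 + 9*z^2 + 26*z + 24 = (z + 2)*(z^2 + 7*z + 12) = (z + 2)*(z + 4)*(z + 3)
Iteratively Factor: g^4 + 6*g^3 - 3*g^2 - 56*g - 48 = (g + 4)*(g^3 + 2*g^2 - 11*g - 12) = (g + 4)^2*(g^2 - 2*g - 3) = (g - 3)*(g + 4)^2*(g + 1)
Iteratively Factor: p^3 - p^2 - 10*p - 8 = (p + 2)*(p^2 - 3*p - 4) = (p + 1)*(p + 2)*(p - 4)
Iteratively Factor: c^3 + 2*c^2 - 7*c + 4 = (c + 4)*(c^2 - 2*c + 1) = (c - 1)*(c + 4)*(c - 1)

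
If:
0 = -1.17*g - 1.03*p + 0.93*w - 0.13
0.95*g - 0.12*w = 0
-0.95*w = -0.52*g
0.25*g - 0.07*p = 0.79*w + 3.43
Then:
No Solution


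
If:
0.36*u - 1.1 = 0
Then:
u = 3.06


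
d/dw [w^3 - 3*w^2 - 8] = 3*w*(w - 2)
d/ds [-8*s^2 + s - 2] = 1 - 16*s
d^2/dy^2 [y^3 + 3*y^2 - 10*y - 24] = 6*y + 6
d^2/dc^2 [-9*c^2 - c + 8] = -18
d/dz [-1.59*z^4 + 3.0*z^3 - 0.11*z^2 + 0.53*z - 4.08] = -6.36*z^3 + 9.0*z^2 - 0.22*z + 0.53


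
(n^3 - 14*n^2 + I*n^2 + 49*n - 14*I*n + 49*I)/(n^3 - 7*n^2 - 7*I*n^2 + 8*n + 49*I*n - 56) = (n - 7)/(n - 8*I)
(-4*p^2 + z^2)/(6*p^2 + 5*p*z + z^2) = (-2*p + z)/(3*p + z)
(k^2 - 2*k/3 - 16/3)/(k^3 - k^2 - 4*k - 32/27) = 9*(k + 2)/(9*k^2 + 15*k + 4)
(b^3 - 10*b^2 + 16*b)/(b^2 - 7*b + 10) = b*(b - 8)/(b - 5)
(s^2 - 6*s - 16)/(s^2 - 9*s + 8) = (s + 2)/(s - 1)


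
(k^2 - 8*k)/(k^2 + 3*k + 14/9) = 9*k*(k - 8)/(9*k^2 + 27*k + 14)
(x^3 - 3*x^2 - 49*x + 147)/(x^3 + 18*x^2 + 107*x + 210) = (x^2 - 10*x + 21)/(x^2 + 11*x + 30)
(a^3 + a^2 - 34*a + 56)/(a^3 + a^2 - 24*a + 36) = (a^2 + 3*a - 28)/(a^2 + 3*a - 18)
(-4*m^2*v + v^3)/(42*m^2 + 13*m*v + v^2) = v*(-4*m^2 + v^2)/(42*m^2 + 13*m*v + v^2)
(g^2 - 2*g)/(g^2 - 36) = g*(g - 2)/(g^2 - 36)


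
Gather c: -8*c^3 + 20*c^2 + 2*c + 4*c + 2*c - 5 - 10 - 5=-8*c^3 + 20*c^2 + 8*c - 20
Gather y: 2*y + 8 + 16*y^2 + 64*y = 16*y^2 + 66*y + 8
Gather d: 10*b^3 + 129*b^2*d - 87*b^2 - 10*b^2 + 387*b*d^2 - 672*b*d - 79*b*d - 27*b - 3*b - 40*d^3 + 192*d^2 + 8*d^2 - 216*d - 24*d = 10*b^3 - 97*b^2 - 30*b - 40*d^3 + d^2*(387*b + 200) + d*(129*b^2 - 751*b - 240)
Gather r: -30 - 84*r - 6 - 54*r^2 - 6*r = -54*r^2 - 90*r - 36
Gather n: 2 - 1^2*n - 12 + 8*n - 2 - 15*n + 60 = 48 - 8*n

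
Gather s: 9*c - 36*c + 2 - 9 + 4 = -27*c - 3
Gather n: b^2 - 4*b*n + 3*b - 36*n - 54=b^2 + 3*b + n*(-4*b - 36) - 54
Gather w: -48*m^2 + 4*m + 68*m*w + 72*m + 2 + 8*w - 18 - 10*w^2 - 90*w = -48*m^2 + 76*m - 10*w^2 + w*(68*m - 82) - 16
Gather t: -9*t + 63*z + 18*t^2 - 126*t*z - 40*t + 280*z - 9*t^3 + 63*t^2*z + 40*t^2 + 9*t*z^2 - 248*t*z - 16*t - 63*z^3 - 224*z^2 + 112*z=-9*t^3 + t^2*(63*z + 58) + t*(9*z^2 - 374*z - 65) - 63*z^3 - 224*z^2 + 455*z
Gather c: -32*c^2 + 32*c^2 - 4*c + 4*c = 0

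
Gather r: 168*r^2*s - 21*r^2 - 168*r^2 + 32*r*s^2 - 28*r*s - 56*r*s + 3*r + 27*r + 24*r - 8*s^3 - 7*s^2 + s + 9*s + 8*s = r^2*(168*s - 189) + r*(32*s^2 - 84*s + 54) - 8*s^3 - 7*s^2 + 18*s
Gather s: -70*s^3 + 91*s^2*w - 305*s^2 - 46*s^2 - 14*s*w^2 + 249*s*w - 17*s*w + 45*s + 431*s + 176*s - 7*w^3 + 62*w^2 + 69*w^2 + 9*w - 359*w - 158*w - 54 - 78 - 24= -70*s^3 + s^2*(91*w - 351) + s*(-14*w^2 + 232*w + 652) - 7*w^3 + 131*w^2 - 508*w - 156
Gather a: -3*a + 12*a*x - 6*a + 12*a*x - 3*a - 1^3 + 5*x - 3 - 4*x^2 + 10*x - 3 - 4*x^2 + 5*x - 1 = a*(24*x - 12) - 8*x^2 + 20*x - 8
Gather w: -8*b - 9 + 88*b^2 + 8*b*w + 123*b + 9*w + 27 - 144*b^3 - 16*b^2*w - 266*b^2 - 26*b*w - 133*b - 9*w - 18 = -144*b^3 - 178*b^2 - 18*b + w*(-16*b^2 - 18*b)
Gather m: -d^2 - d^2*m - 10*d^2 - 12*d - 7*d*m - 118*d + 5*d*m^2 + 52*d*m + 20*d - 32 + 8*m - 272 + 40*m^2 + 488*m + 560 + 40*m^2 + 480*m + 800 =-11*d^2 - 110*d + m^2*(5*d + 80) + m*(-d^2 + 45*d + 976) + 1056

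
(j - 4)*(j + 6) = j^2 + 2*j - 24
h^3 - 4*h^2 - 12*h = h*(h - 6)*(h + 2)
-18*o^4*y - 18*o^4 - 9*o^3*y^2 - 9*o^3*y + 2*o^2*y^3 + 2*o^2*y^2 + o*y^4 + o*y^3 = (-3*o + y)*(2*o + y)*(3*o + y)*(o*y + o)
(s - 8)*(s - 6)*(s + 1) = s^3 - 13*s^2 + 34*s + 48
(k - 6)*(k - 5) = k^2 - 11*k + 30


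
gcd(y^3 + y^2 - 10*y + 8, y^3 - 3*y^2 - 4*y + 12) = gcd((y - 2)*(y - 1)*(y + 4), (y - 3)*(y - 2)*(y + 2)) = y - 2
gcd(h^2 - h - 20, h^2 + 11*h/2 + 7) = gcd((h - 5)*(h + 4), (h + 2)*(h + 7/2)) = 1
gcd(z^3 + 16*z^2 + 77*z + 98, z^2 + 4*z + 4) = z + 2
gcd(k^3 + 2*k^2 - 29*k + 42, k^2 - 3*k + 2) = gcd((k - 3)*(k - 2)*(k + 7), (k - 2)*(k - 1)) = k - 2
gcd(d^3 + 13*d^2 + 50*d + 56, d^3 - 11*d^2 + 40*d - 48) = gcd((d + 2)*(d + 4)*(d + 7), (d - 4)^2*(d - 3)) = 1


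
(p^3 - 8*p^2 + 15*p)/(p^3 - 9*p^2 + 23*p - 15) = p/(p - 1)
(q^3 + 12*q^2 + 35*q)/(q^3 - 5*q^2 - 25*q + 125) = q*(q + 7)/(q^2 - 10*q + 25)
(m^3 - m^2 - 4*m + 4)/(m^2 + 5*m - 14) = (m^2 + m - 2)/(m + 7)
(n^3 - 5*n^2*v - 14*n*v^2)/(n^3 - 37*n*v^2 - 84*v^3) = n*(n + 2*v)/(n^2 + 7*n*v + 12*v^2)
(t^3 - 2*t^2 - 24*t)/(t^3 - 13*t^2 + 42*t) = (t + 4)/(t - 7)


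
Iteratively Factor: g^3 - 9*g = (g + 3)*(g^2 - 3*g) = (g - 3)*(g + 3)*(g)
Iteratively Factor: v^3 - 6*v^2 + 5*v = (v)*(v^2 - 6*v + 5) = v*(v - 5)*(v - 1)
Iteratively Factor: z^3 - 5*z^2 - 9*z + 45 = (z - 3)*(z^2 - 2*z - 15) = (z - 5)*(z - 3)*(z + 3)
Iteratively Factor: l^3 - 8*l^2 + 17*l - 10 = (l - 2)*(l^2 - 6*l + 5) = (l - 2)*(l - 1)*(l - 5)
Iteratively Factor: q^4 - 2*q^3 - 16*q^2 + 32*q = (q + 4)*(q^3 - 6*q^2 + 8*q) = q*(q + 4)*(q^2 - 6*q + 8) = q*(q - 4)*(q + 4)*(q - 2)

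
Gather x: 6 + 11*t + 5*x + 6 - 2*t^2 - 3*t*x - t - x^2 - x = -2*t^2 + 10*t - x^2 + x*(4 - 3*t) + 12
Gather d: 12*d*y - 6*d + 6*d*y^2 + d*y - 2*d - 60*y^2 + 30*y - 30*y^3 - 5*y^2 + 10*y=d*(6*y^2 + 13*y - 8) - 30*y^3 - 65*y^2 + 40*y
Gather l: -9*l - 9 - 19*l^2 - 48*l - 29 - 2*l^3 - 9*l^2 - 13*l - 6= -2*l^3 - 28*l^2 - 70*l - 44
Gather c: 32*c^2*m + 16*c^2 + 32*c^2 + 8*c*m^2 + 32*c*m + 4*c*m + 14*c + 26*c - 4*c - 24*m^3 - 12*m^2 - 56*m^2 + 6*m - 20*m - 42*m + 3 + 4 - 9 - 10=c^2*(32*m + 48) + c*(8*m^2 + 36*m + 36) - 24*m^3 - 68*m^2 - 56*m - 12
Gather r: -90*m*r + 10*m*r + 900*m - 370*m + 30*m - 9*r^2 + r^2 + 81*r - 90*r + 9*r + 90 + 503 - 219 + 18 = -80*m*r + 560*m - 8*r^2 + 392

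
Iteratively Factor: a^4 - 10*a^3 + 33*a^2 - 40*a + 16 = (a - 1)*(a^3 - 9*a^2 + 24*a - 16) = (a - 1)^2*(a^2 - 8*a + 16) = (a - 4)*(a - 1)^2*(a - 4)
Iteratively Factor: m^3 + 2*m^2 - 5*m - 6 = (m + 3)*(m^2 - m - 2) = (m + 1)*(m + 3)*(m - 2)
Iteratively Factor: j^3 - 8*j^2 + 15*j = (j - 5)*(j^2 - 3*j) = j*(j - 5)*(j - 3)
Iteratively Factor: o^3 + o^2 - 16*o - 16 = (o + 1)*(o^2 - 16) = (o - 4)*(o + 1)*(o + 4)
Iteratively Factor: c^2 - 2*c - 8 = (c + 2)*(c - 4)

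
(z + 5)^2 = z^2 + 10*z + 25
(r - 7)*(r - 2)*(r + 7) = r^3 - 2*r^2 - 49*r + 98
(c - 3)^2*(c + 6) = c^3 - 27*c + 54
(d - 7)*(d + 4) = d^2 - 3*d - 28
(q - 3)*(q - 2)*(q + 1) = q^3 - 4*q^2 + q + 6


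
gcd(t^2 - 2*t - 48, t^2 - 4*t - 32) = t - 8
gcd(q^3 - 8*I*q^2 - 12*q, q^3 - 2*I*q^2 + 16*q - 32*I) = q - 2*I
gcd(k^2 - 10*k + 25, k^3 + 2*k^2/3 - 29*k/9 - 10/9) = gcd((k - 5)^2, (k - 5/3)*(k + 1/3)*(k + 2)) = 1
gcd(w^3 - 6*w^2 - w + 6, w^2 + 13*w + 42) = 1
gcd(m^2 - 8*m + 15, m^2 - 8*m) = 1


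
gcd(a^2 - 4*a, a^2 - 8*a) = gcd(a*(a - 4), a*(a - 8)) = a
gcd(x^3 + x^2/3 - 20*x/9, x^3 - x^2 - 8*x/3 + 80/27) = x^2 + x/3 - 20/9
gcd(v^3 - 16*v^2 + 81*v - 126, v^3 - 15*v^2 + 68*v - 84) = v^2 - 13*v + 42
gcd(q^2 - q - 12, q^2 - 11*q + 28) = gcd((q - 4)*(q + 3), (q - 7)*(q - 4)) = q - 4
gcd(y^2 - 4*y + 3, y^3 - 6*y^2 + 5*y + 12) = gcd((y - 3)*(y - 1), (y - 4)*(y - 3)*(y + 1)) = y - 3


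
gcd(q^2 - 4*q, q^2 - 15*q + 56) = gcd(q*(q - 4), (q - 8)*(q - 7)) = 1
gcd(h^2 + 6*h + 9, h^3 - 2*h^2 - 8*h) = 1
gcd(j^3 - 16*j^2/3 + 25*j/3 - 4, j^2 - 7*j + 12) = j - 3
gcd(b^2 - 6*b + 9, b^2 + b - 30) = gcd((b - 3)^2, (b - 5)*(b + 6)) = 1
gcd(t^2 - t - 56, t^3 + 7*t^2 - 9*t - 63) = t + 7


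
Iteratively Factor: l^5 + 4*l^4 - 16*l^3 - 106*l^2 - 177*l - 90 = (l + 3)*(l^4 + l^3 - 19*l^2 - 49*l - 30) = (l + 1)*(l + 3)*(l^3 - 19*l - 30) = (l - 5)*(l + 1)*(l + 3)*(l^2 + 5*l + 6) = (l - 5)*(l + 1)*(l + 3)^2*(l + 2)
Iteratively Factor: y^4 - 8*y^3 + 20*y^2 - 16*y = (y - 4)*(y^3 - 4*y^2 + 4*y) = (y - 4)*(y - 2)*(y^2 - 2*y) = (y - 4)*(y - 2)^2*(y)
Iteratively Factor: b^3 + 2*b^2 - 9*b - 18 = (b + 3)*(b^2 - b - 6) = (b - 3)*(b + 3)*(b + 2)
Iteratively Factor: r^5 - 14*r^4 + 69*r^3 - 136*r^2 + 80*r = (r)*(r^4 - 14*r^3 + 69*r^2 - 136*r + 80) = r*(r - 1)*(r^3 - 13*r^2 + 56*r - 80) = r*(r - 4)*(r - 1)*(r^2 - 9*r + 20) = r*(r - 5)*(r - 4)*(r - 1)*(r - 4)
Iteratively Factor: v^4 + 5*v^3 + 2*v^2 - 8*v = (v + 2)*(v^3 + 3*v^2 - 4*v) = (v + 2)*(v + 4)*(v^2 - v) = (v - 1)*(v + 2)*(v + 4)*(v)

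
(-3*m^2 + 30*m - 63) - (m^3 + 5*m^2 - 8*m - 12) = -m^3 - 8*m^2 + 38*m - 51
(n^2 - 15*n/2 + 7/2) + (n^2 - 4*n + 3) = 2*n^2 - 23*n/2 + 13/2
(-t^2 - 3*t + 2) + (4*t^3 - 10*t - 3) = 4*t^3 - t^2 - 13*t - 1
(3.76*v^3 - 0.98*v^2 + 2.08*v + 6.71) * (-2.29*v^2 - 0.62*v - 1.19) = -8.6104*v^5 - 0.0869999999999997*v^4 - 8.63*v^3 - 15.4893*v^2 - 6.6354*v - 7.9849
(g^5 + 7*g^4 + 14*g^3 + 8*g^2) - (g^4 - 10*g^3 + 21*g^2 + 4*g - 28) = g^5 + 6*g^4 + 24*g^3 - 13*g^2 - 4*g + 28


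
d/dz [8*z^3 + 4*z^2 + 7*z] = 24*z^2 + 8*z + 7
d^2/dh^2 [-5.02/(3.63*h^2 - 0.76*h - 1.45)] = (-132.296076*h^2 + 27.698352*h + 5.02*(7.26*h - 0.76)*(14.52*h - 1.52) + 52.84554)/(-3.63*h^2 + 0.76*h + 1.45)^3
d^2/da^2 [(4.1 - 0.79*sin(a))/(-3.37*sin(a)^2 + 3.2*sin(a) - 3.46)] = (-8.971951*sin(a)^5 + 177.7338*sin(a)^4 - 59.42995*sin(a)^3 - 437.3699*sin(a)^2 + 245.954688*sin(a) + 29.1394)/(38.272753*sin(a)^6 - 109.02624*sin(a)^5 + 221.411022*sin(a)^4 - 256.64384*sin(a)^3 + 227.324076*sin(a)^2 - 114.92736*sin(a) + 41.421736)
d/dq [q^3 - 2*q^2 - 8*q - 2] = 3*q^2 - 4*q - 8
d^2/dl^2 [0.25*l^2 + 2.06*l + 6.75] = 0.500000000000000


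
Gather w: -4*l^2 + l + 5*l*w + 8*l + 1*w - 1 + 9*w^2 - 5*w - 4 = -4*l^2 + 9*l + 9*w^2 + w*(5*l - 4) - 5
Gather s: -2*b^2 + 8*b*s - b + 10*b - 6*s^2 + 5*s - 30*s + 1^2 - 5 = -2*b^2 + 9*b - 6*s^2 + s*(8*b - 25) - 4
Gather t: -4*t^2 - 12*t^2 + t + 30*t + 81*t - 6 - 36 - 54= -16*t^2 + 112*t - 96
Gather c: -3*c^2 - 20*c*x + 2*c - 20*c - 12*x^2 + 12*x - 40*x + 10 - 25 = -3*c^2 + c*(-20*x - 18) - 12*x^2 - 28*x - 15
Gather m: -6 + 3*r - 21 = 3*r - 27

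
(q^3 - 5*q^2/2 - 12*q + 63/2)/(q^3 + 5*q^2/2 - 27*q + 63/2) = (2*q^2 + q - 21)/(2*q^2 + 11*q - 21)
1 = 1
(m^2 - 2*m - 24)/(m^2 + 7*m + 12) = (m - 6)/(m + 3)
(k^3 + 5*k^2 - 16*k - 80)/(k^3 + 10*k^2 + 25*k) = (k^2 - 16)/(k*(k + 5))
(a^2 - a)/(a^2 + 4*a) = (a - 1)/(a + 4)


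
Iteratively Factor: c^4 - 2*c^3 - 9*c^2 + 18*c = (c - 3)*(c^3 + c^2 - 6*c) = (c - 3)*(c + 3)*(c^2 - 2*c) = (c - 3)*(c - 2)*(c + 3)*(c)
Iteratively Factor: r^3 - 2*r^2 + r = (r - 1)*(r^2 - r) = (r - 1)^2*(r)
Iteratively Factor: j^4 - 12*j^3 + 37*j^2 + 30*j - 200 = (j - 5)*(j^3 - 7*j^2 + 2*j + 40) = (j - 5)*(j + 2)*(j^2 - 9*j + 20) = (j - 5)^2*(j + 2)*(j - 4)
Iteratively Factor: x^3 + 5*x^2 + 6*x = (x + 2)*(x^2 + 3*x) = x*(x + 2)*(x + 3)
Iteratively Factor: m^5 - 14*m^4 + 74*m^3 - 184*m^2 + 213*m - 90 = (m - 5)*(m^4 - 9*m^3 + 29*m^2 - 39*m + 18) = (m - 5)*(m - 3)*(m^3 - 6*m^2 + 11*m - 6) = (m - 5)*(m - 3)*(m - 2)*(m^2 - 4*m + 3) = (m - 5)*(m - 3)^2*(m - 2)*(m - 1)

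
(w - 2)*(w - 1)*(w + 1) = w^3 - 2*w^2 - w + 2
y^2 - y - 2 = (y - 2)*(y + 1)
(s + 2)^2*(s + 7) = s^3 + 11*s^2 + 32*s + 28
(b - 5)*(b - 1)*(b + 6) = b^3 - 31*b + 30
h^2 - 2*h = h*(h - 2)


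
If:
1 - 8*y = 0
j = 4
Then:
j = 4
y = 1/8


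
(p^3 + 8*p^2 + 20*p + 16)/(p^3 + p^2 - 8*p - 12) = (p + 4)/(p - 3)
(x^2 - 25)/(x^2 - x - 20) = (x + 5)/(x + 4)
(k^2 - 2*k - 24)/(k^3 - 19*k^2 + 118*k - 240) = (k + 4)/(k^2 - 13*k + 40)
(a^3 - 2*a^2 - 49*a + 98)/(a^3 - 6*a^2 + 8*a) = (a^2 - 49)/(a*(a - 4))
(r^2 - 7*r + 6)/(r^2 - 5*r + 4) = (r - 6)/(r - 4)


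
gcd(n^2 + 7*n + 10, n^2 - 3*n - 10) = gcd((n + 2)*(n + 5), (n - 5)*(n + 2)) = n + 2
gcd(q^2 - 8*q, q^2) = q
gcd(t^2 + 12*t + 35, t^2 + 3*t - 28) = t + 7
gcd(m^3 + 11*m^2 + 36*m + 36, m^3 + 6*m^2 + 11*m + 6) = m^2 + 5*m + 6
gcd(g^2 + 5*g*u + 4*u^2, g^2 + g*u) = g + u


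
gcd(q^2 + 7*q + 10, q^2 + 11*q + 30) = q + 5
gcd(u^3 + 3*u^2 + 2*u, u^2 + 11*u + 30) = 1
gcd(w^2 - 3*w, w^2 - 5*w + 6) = w - 3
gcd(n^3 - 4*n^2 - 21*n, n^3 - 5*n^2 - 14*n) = n^2 - 7*n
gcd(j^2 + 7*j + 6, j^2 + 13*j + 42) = j + 6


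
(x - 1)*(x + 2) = x^2 + x - 2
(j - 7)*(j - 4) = j^2 - 11*j + 28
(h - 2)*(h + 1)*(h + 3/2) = h^3 + h^2/2 - 7*h/2 - 3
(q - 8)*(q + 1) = q^2 - 7*q - 8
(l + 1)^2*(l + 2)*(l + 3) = l^4 + 7*l^3 + 17*l^2 + 17*l + 6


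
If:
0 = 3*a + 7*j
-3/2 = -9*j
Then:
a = -7/18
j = 1/6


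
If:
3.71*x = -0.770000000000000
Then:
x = -0.21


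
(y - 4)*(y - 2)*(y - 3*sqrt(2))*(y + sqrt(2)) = y^4 - 6*y^3 - 2*sqrt(2)*y^3 + 2*y^2 + 12*sqrt(2)*y^2 - 16*sqrt(2)*y + 36*y - 48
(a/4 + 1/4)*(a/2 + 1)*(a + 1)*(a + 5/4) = a^4/8 + 21*a^3/32 + 5*a^2/4 + 33*a/32 + 5/16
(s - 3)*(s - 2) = s^2 - 5*s + 6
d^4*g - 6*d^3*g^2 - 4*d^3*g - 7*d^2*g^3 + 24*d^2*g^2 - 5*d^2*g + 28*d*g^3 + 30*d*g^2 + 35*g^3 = (d - 5)*(d - 7*g)*(d + g)*(d*g + g)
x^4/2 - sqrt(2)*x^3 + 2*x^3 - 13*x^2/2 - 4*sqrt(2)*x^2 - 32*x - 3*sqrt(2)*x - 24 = (x/2 + sqrt(2))*(x + 1)*(x + 3)*(x - 4*sqrt(2))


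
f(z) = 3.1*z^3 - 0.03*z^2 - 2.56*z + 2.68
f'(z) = 9.3*z^2 - 0.06*z - 2.56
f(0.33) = 1.94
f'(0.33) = -1.57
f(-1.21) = 0.24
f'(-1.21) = 11.13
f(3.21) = 96.69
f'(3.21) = 93.08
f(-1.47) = -3.47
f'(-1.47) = 17.62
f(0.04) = 2.58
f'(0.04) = -2.55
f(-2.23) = -26.14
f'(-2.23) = 43.82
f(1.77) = 15.25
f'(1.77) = 26.47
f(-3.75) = -151.62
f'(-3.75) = 128.45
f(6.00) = 655.84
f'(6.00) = 331.88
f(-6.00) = -652.64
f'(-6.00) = 332.60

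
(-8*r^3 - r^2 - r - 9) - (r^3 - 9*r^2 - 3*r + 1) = -9*r^3 + 8*r^2 + 2*r - 10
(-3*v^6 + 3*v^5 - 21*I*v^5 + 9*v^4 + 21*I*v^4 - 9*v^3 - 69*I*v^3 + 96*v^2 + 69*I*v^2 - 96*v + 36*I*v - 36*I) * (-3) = 9*v^6 - 9*v^5 + 63*I*v^5 - 27*v^4 - 63*I*v^4 + 27*v^3 + 207*I*v^3 - 288*v^2 - 207*I*v^2 + 288*v - 108*I*v + 108*I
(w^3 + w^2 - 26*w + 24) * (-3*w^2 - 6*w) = -3*w^5 - 9*w^4 + 72*w^3 + 84*w^2 - 144*w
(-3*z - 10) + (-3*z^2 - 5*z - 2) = -3*z^2 - 8*z - 12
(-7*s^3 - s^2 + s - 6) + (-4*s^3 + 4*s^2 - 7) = -11*s^3 + 3*s^2 + s - 13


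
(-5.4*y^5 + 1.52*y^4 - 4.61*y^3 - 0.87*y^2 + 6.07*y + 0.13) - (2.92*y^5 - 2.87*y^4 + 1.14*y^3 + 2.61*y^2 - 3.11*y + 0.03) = -8.32*y^5 + 4.39*y^4 - 5.75*y^3 - 3.48*y^2 + 9.18*y + 0.1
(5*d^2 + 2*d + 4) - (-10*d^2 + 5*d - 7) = 15*d^2 - 3*d + 11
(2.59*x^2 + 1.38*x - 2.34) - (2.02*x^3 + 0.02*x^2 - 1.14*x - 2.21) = -2.02*x^3 + 2.57*x^2 + 2.52*x - 0.13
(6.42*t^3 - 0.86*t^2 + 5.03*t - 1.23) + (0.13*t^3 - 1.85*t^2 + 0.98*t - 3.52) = 6.55*t^3 - 2.71*t^2 + 6.01*t - 4.75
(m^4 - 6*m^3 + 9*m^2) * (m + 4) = m^5 - 2*m^4 - 15*m^3 + 36*m^2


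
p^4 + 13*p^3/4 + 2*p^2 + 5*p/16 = p*(p + 1/4)*(p + 1/2)*(p + 5/2)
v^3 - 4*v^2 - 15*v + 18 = (v - 6)*(v - 1)*(v + 3)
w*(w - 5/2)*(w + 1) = w^3 - 3*w^2/2 - 5*w/2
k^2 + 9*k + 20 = (k + 4)*(k + 5)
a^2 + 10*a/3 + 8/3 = (a + 4/3)*(a + 2)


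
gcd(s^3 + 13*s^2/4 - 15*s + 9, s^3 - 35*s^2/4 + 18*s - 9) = s^2 - 11*s/4 + 3/2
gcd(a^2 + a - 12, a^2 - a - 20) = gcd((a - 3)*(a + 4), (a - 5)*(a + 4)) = a + 4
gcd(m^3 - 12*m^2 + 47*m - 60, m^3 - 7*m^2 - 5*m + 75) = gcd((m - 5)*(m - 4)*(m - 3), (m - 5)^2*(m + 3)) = m - 5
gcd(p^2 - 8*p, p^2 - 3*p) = p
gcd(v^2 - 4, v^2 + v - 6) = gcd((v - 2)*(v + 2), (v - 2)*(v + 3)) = v - 2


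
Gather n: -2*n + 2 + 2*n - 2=0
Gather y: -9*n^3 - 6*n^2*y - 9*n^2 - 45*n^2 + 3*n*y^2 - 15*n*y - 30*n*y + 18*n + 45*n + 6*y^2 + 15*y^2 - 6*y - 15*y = -9*n^3 - 54*n^2 + 63*n + y^2*(3*n + 21) + y*(-6*n^2 - 45*n - 21)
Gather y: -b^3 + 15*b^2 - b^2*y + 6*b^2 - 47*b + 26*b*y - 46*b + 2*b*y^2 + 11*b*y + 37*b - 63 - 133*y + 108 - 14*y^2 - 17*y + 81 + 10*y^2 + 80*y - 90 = -b^3 + 21*b^2 - 56*b + y^2*(2*b - 4) + y*(-b^2 + 37*b - 70) + 36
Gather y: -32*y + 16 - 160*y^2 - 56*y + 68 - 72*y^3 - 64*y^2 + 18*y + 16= -72*y^3 - 224*y^2 - 70*y + 100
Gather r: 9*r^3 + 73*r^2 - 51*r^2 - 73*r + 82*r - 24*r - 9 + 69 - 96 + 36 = 9*r^3 + 22*r^2 - 15*r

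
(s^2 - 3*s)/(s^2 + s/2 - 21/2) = 2*s/(2*s + 7)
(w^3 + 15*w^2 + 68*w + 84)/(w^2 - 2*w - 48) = (w^2 + 9*w + 14)/(w - 8)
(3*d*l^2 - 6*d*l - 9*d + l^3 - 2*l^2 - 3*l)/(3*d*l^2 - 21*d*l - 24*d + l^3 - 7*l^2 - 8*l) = (l - 3)/(l - 8)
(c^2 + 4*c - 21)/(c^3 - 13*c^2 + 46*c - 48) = (c + 7)/(c^2 - 10*c + 16)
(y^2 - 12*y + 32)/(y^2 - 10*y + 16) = (y - 4)/(y - 2)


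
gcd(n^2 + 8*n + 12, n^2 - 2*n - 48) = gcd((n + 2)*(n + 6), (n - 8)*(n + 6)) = n + 6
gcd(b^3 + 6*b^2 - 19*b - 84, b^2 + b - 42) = b + 7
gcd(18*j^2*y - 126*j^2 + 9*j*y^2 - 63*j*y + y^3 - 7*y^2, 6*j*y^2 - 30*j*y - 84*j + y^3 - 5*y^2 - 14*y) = 6*j*y - 42*j + y^2 - 7*y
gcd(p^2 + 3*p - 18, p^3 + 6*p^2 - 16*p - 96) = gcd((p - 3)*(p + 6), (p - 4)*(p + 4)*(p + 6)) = p + 6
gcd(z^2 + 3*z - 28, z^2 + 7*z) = z + 7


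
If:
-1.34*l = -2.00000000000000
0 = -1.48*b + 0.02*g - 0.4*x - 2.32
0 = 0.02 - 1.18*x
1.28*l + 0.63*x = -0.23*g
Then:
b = -1.69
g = -8.35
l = 1.49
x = 0.02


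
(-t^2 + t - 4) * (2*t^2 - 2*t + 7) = -2*t^4 + 4*t^3 - 17*t^2 + 15*t - 28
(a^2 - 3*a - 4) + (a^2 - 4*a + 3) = 2*a^2 - 7*a - 1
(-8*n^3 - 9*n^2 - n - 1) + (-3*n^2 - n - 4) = -8*n^3 - 12*n^2 - 2*n - 5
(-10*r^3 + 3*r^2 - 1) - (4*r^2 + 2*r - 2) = -10*r^3 - r^2 - 2*r + 1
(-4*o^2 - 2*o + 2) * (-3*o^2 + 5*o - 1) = 12*o^4 - 14*o^3 - 12*o^2 + 12*o - 2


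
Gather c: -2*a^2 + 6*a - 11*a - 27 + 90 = -2*a^2 - 5*a + 63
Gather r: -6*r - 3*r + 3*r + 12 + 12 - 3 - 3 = 18 - 6*r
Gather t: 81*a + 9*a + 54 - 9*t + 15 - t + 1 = 90*a - 10*t + 70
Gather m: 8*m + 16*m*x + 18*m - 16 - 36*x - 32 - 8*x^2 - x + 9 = m*(16*x + 26) - 8*x^2 - 37*x - 39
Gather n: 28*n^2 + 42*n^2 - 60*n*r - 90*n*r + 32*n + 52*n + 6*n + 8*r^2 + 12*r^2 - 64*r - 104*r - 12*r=70*n^2 + n*(90 - 150*r) + 20*r^2 - 180*r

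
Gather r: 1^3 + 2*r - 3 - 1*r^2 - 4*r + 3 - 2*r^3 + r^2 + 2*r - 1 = -2*r^3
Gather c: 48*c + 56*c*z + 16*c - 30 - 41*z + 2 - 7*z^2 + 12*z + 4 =c*(56*z + 64) - 7*z^2 - 29*z - 24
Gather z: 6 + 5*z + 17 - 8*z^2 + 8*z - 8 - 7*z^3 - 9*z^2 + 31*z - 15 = -7*z^3 - 17*z^2 + 44*z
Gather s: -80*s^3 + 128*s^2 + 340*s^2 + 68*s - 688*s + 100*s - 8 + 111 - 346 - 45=-80*s^3 + 468*s^2 - 520*s - 288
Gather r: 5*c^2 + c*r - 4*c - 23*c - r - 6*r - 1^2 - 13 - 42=5*c^2 - 27*c + r*(c - 7) - 56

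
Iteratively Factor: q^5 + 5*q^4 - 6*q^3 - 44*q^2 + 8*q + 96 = (q + 2)*(q^4 + 3*q^3 - 12*q^2 - 20*q + 48) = (q - 2)*(q + 2)*(q^3 + 5*q^2 - 2*q - 24) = (q - 2)*(q + 2)*(q + 4)*(q^2 + q - 6) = (q - 2)*(q + 2)*(q + 3)*(q + 4)*(q - 2)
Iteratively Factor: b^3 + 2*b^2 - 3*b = (b - 1)*(b^2 + 3*b) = b*(b - 1)*(b + 3)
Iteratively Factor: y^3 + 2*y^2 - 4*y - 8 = (y + 2)*(y^2 - 4) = (y + 2)^2*(y - 2)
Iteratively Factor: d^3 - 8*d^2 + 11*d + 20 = (d - 5)*(d^2 - 3*d - 4) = (d - 5)*(d + 1)*(d - 4)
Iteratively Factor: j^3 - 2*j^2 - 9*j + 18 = (j - 3)*(j^2 + j - 6) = (j - 3)*(j + 3)*(j - 2)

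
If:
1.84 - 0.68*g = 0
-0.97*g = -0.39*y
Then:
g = 2.71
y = 6.73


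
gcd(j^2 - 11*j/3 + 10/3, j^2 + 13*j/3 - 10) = j - 5/3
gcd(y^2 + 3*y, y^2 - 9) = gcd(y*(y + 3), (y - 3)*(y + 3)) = y + 3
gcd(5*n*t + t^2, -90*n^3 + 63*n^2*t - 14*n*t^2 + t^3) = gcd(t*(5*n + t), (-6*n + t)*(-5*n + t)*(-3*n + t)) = 1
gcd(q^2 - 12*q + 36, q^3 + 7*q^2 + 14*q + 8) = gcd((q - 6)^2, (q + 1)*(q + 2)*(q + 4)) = 1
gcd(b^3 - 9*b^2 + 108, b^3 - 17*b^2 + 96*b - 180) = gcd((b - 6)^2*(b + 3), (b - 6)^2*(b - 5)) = b^2 - 12*b + 36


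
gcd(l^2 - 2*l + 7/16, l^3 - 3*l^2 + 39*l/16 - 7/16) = l^2 - 2*l + 7/16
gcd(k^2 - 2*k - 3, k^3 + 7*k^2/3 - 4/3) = k + 1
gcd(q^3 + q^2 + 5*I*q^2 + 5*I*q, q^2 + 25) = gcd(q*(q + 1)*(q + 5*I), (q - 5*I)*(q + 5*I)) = q + 5*I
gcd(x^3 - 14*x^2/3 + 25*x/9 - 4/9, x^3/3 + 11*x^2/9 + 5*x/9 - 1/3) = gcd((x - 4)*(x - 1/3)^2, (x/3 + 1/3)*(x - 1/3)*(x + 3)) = x - 1/3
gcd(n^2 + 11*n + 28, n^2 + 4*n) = n + 4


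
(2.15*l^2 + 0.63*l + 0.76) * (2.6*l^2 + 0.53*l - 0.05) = 5.59*l^4 + 2.7775*l^3 + 2.2024*l^2 + 0.3713*l - 0.038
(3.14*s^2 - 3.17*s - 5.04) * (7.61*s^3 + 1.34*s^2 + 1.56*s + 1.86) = 23.8954*s^5 - 19.9161*s^4 - 37.7038*s^3 - 5.8584*s^2 - 13.7586*s - 9.3744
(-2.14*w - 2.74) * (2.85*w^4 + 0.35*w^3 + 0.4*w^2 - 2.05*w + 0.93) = -6.099*w^5 - 8.558*w^4 - 1.815*w^3 + 3.291*w^2 + 3.6268*w - 2.5482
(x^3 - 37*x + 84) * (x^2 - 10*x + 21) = x^5 - 10*x^4 - 16*x^3 + 454*x^2 - 1617*x + 1764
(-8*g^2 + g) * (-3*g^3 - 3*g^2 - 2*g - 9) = 24*g^5 + 21*g^4 + 13*g^3 + 70*g^2 - 9*g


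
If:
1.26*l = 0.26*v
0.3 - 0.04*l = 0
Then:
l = 7.50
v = 36.35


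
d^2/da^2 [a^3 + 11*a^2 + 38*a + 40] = 6*a + 22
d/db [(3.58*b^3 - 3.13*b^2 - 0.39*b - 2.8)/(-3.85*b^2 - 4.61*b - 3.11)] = (-13.783*b^4 - 33.0076*b^3 - 20.4736*b^2 - 2.0914*b - 11.6951)/(14.8225*b^4 + 35.497*b^3 + 45.1991*b^2 + 28.6742*b + 9.6721)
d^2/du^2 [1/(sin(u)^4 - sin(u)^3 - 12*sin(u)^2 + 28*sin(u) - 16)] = (-16*sin(u)^5 - 57*sin(u)^4 - 2*sin(u)^3 + 248*sin(u)^2 + 48*sin(u) - 296)/((sin(u) - 2)^4*(sin(u) - 1)^2*(sin(u) + 4)^3)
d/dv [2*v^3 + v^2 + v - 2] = 6*v^2 + 2*v + 1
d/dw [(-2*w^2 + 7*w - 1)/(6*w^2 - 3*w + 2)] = (-36*w^2 + 4*w + 11)/(36*w^4 - 36*w^3 + 33*w^2 - 12*w + 4)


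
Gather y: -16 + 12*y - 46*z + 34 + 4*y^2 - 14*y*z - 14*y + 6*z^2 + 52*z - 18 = 4*y^2 + y*(-14*z - 2) + 6*z^2 + 6*z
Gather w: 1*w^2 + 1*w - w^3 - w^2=-w^3 + w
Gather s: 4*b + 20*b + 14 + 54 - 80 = 24*b - 12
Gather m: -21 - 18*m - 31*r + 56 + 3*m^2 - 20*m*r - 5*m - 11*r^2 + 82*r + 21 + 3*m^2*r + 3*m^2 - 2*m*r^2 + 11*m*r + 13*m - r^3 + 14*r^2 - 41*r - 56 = m^2*(3*r + 6) + m*(-2*r^2 - 9*r - 10) - r^3 + 3*r^2 + 10*r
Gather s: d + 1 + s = d + s + 1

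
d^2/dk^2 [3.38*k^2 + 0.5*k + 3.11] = 6.76000000000000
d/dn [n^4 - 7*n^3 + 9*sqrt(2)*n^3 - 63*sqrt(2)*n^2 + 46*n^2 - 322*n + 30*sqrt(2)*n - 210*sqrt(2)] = 4*n^3 - 21*n^2 + 27*sqrt(2)*n^2 - 126*sqrt(2)*n + 92*n - 322 + 30*sqrt(2)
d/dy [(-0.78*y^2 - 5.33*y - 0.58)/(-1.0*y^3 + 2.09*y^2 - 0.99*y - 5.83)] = (-0.78*y^4 - 10.66*y^3 + 10.1719*y^2 + 11.5192*y + 30.4997)/(1.0*y^6 - 4.18*y^5 + 6.3481*y^4 + 7.5218*y^3 - 23.3893*y^2 + 11.5434*y + 33.9889)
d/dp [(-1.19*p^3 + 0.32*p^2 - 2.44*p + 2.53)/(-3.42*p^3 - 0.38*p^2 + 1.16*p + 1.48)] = (1.5466*p^4 - 19.4504*p^3 + 20.1182*p^2 + 2.87*p - 6.546)/(11.6964*p^6 + 2.5992*p^5 - 7.79*p^4 - 11.0048*p^3 + 0.2208*p^2 + 3.4336*p + 2.1904)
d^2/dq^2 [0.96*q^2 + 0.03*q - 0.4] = 1.92000000000000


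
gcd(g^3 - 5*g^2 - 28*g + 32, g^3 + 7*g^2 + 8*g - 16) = g^2 + 3*g - 4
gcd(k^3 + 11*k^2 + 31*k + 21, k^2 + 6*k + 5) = k + 1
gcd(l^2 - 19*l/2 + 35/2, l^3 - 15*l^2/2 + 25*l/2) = l - 5/2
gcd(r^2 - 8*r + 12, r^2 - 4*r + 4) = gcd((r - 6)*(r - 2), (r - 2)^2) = r - 2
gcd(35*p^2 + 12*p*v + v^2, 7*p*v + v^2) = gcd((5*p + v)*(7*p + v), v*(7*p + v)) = 7*p + v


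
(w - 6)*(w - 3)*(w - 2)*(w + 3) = w^4 - 8*w^3 + 3*w^2 + 72*w - 108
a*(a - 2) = a^2 - 2*a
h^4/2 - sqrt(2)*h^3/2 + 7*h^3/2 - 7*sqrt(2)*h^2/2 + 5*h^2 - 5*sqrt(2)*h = h*(h/2 + 1)*(h + 5)*(h - sqrt(2))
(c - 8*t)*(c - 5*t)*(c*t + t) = c^3*t - 13*c^2*t^2 + c^2*t + 40*c*t^3 - 13*c*t^2 + 40*t^3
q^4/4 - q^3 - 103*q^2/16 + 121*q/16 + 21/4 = (q/4 + 1)*(q - 7)*(q - 3/2)*(q + 1/2)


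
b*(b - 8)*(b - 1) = b^3 - 9*b^2 + 8*b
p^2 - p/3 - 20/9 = (p - 5/3)*(p + 4/3)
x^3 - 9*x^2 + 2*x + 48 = (x - 8)*(x - 3)*(x + 2)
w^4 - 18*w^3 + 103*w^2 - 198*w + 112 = (w - 8)*(w - 7)*(w - 2)*(w - 1)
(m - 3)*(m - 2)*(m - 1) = m^3 - 6*m^2 + 11*m - 6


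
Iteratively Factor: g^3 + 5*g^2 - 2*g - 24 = (g + 3)*(g^2 + 2*g - 8) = (g - 2)*(g + 3)*(g + 4)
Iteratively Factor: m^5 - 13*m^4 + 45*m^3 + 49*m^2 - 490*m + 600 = (m - 5)*(m^4 - 8*m^3 + 5*m^2 + 74*m - 120) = (m - 5)^2*(m^3 - 3*m^2 - 10*m + 24) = (m - 5)^2*(m - 4)*(m^2 + m - 6) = (m - 5)^2*(m - 4)*(m - 2)*(m + 3)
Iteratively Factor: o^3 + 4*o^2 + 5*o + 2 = (o + 1)*(o^2 + 3*o + 2) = (o + 1)^2*(o + 2)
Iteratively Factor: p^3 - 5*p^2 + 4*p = (p)*(p^2 - 5*p + 4) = p*(p - 4)*(p - 1)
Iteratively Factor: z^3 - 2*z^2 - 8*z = (z)*(z^2 - 2*z - 8) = z*(z + 2)*(z - 4)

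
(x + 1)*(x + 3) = x^2 + 4*x + 3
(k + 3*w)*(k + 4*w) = k^2 + 7*k*w + 12*w^2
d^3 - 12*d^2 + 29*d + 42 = (d - 7)*(d - 6)*(d + 1)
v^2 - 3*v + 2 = (v - 2)*(v - 1)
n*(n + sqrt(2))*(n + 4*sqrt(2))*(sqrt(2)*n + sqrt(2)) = sqrt(2)*n^4 + sqrt(2)*n^3 + 10*n^3 + 10*n^2 + 8*sqrt(2)*n^2 + 8*sqrt(2)*n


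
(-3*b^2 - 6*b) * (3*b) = -9*b^3 - 18*b^2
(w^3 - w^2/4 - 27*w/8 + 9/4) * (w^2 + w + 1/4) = w^5 + 3*w^4/4 - 27*w^3/8 - 19*w^2/16 + 45*w/32 + 9/16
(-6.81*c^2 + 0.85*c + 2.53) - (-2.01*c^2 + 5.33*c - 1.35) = -4.8*c^2 - 4.48*c + 3.88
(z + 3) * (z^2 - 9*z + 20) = z^3 - 6*z^2 - 7*z + 60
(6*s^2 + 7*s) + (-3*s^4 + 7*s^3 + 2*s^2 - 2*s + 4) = -3*s^4 + 7*s^3 + 8*s^2 + 5*s + 4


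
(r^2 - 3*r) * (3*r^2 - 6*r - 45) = 3*r^4 - 15*r^3 - 27*r^2 + 135*r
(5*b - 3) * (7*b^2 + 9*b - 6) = 35*b^3 + 24*b^2 - 57*b + 18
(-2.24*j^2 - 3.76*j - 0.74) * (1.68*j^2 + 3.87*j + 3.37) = -3.7632*j^4 - 14.9856*j^3 - 23.3432*j^2 - 15.535*j - 2.4938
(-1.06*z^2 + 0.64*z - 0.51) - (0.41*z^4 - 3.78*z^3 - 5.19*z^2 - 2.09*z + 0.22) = -0.41*z^4 + 3.78*z^3 + 4.13*z^2 + 2.73*z - 0.73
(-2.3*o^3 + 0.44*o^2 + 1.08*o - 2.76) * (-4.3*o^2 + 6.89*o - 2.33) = 9.89*o^5 - 17.739*o^4 + 3.7466*o^3 + 18.284*o^2 - 21.5328*o + 6.4308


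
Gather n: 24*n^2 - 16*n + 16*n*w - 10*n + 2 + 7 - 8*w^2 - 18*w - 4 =24*n^2 + n*(16*w - 26) - 8*w^2 - 18*w + 5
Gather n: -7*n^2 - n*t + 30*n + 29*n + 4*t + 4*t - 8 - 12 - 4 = -7*n^2 + n*(59 - t) + 8*t - 24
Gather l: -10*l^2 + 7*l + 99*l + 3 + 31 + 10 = -10*l^2 + 106*l + 44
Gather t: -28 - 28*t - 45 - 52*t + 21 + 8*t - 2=-72*t - 54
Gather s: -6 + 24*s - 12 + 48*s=72*s - 18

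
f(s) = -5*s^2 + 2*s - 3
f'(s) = 2 - 10*s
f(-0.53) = -5.46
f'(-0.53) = 7.30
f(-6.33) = -216.00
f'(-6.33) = 65.30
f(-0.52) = -5.39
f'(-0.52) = 7.20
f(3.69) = -63.70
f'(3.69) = -34.90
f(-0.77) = -7.50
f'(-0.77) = 9.70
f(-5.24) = -150.77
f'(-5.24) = 54.40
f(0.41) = -3.02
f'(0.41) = -2.10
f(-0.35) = -4.31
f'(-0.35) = 5.50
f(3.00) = -42.00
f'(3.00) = -28.00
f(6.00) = -171.00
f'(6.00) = -58.00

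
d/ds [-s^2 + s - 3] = 1 - 2*s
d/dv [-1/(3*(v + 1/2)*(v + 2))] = 2*(4*v + 5)/(3*(v + 2)^2*(2*v + 1)^2)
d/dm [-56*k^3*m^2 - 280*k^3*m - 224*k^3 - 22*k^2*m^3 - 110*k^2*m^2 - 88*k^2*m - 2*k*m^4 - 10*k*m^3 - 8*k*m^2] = 2*k*(-56*k^2*m - 140*k^2 - 33*k*m^2 - 110*k*m - 44*k - 4*m^3 - 15*m^2 - 8*m)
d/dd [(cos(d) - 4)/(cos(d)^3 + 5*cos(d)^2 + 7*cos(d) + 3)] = (-9*cos(d) + cos(2*d) - 30)*sin(d)/((cos(d) + 1)^3*(cos(d) + 3)^2)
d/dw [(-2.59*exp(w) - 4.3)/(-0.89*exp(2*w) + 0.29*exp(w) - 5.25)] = (-2.3051*exp(2*w) - 7.654*exp(w) + 14.8445)*exp(w)/(0.7921*exp(4*w) - 0.5162*exp(3*w) + 9.4291*exp(2*w) - 3.045*exp(w) + 27.5625)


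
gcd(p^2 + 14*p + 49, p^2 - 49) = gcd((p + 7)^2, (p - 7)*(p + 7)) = p + 7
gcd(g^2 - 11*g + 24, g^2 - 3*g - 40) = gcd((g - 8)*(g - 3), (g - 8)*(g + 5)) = g - 8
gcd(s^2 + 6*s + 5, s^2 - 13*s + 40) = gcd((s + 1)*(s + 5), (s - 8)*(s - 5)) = 1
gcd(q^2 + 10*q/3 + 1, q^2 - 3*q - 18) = q + 3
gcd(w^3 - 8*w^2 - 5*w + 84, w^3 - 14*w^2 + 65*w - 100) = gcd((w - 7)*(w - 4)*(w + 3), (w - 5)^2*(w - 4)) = w - 4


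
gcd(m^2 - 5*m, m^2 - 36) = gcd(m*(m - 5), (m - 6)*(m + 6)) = 1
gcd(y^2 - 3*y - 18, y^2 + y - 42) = y - 6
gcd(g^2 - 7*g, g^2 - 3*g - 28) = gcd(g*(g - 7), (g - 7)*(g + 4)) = g - 7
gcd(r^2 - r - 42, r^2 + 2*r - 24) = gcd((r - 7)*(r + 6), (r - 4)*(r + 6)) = r + 6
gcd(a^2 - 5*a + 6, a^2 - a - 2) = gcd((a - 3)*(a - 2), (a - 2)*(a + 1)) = a - 2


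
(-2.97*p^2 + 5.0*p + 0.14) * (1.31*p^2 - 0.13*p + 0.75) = -3.8907*p^4 + 6.9361*p^3 - 2.6941*p^2 + 3.7318*p + 0.105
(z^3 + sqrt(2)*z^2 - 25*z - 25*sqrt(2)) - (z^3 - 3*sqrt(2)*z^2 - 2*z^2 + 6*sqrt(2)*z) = 2*z^2 + 4*sqrt(2)*z^2 - 25*z - 6*sqrt(2)*z - 25*sqrt(2)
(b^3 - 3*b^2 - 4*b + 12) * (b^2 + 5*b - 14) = b^5 + 2*b^4 - 33*b^3 + 34*b^2 + 116*b - 168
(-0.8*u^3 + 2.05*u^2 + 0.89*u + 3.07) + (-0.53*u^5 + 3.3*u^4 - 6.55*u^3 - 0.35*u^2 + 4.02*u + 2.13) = -0.53*u^5 + 3.3*u^4 - 7.35*u^3 + 1.7*u^2 + 4.91*u + 5.2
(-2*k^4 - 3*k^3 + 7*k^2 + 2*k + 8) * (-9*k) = 18*k^5 + 27*k^4 - 63*k^3 - 18*k^2 - 72*k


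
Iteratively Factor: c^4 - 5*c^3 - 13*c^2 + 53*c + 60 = (c - 5)*(c^3 - 13*c - 12) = (c - 5)*(c + 1)*(c^2 - c - 12) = (c - 5)*(c - 4)*(c + 1)*(c + 3)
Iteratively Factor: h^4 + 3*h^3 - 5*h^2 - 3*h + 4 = (h - 1)*(h^3 + 4*h^2 - h - 4) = (h - 1)*(h + 1)*(h^2 + 3*h - 4) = (h - 1)^2*(h + 1)*(h + 4)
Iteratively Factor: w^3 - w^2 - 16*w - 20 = (w + 2)*(w^2 - 3*w - 10) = (w + 2)^2*(w - 5)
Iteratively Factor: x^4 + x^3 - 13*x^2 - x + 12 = (x - 3)*(x^3 + 4*x^2 - x - 4) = (x - 3)*(x + 1)*(x^2 + 3*x - 4) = (x - 3)*(x + 1)*(x + 4)*(x - 1)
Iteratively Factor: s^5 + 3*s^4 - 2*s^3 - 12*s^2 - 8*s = (s)*(s^4 + 3*s^3 - 2*s^2 - 12*s - 8) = s*(s + 2)*(s^3 + s^2 - 4*s - 4) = s*(s - 2)*(s + 2)*(s^2 + 3*s + 2) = s*(s - 2)*(s + 1)*(s + 2)*(s + 2)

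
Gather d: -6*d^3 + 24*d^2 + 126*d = -6*d^3 + 24*d^2 + 126*d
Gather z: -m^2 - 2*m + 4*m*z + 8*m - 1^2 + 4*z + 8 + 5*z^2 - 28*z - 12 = -m^2 + 6*m + 5*z^2 + z*(4*m - 24) - 5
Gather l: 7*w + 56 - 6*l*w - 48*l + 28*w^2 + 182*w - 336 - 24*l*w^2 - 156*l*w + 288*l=l*(-24*w^2 - 162*w + 240) + 28*w^2 + 189*w - 280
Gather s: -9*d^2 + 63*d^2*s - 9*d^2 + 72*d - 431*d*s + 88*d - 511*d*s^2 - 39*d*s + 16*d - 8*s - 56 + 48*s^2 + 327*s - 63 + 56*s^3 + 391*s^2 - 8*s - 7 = -18*d^2 + 176*d + 56*s^3 + s^2*(439 - 511*d) + s*(63*d^2 - 470*d + 311) - 126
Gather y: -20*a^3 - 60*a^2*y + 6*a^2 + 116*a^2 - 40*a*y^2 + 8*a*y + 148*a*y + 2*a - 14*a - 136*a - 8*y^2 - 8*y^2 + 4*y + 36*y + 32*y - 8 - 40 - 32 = -20*a^3 + 122*a^2 - 148*a + y^2*(-40*a - 16) + y*(-60*a^2 + 156*a + 72) - 80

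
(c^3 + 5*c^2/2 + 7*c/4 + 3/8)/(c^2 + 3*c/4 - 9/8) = (4*c^2 + 4*c + 1)/(4*c - 3)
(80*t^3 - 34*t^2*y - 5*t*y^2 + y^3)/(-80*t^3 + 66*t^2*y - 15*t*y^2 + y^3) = (5*t + y)/(-5*t + y)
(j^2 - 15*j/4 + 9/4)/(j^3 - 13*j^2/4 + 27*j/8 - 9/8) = 2*(j - 3)/(2*j^2 - 5*j + 3)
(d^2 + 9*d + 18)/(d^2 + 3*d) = (d + 6)/d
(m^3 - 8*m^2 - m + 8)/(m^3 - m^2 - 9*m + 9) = (m^2 - 7*m - 8)/(m^2 - 9)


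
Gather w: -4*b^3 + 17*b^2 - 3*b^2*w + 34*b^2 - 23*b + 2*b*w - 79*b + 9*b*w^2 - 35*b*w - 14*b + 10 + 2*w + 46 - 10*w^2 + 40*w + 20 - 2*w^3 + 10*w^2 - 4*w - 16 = -4*b^3 + 51*b^2 + 9*b*w^2 - 116*b - 2*w^3 + w*(-3*b^2 - 33*b + 38) + 60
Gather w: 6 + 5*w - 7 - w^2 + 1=-w^2 + 5*w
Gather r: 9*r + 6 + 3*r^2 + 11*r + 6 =3*r^2 + 20*r + 12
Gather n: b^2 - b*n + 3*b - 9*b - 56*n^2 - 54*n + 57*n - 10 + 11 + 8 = b^2 - 6*b - 56*n^2 + n*(3 - b) + 9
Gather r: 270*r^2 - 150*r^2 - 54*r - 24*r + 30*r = 120*r^2 - 48*r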